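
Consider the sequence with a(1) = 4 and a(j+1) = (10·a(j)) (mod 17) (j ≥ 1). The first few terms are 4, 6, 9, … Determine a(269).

1

Computing terms: a(1) = 4,  a(2) = 6,  a(3) = 9,  a(4) = 5,  a(5) = 16,  a(6) = 7,  a(7) = 2,  a(8) = 3,  a(9) = 13,  a(10) = 11,  a(11) = 8,  a(12) = 12,  a(13) = 1,  a(14) = 10,  a(15) = 15,  a(16) = 14,  a(17) = 4.
The sequence repeats with period 16.
(269 - 1) mod 16 = 12, so a(269) = a(13) = 1.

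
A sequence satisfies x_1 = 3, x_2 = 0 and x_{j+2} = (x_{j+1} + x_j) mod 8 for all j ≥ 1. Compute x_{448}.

3

We have x_1 = 3,  x_2 = 0,  x_3 = 3,  x_4 = 3,  x_5 = 6,  x_6 = 1,  x_7 = 7,  x_8 = 0,  x_9 = 7,  x_{10} = 7,  x_{11} = 6,  x_{12} = 5,  x_{13} = 3,  x_{14} = 0.
The sequence repeats with period 12.
(448 - 1) mod 12 = 3, so x_{448} = x_4 = 3.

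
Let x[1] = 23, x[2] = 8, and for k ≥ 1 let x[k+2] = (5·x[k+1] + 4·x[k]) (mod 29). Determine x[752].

Computing terms: x[1] = 23,  x[2] = 8,  x[3] = 16,  x[4] = 25,  x[5] = 15,  x[6] = 1,  x[7] = 7,  x[8] = 10,  x[9] = 20,  x[10] = 24,  x[11] = 26,  x[12] = 23,  x[13] = 16,  x[14] = 27,  x[15] = 25,  x[16] = 1,  x[17] = 18,  x[18] = 7,  x[19] = 20,  x[20] = 12,  x[21] = 24,  x[22] = 23,  x[23] = 8.
Since (x[22], x[23]) = (x[1], x[2]) = (23, 8) (two consecutive terms determine the rest), the sequence is periodic with period 21.
(752 - 1) mod 21 = 16, so x[752] = x[17] = 18.

18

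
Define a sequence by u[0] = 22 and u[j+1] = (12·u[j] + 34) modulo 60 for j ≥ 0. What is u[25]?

We have u[0] = 22,  u[1] = 58,  u[2] = 10,  u[3] = 34,  u[4] = 22.
Since u[4] = u[0] = 22, the sequence is periodic with period 4.
(25 - 0) mod 4 = 1, so u[25] = u[1] = 58.

58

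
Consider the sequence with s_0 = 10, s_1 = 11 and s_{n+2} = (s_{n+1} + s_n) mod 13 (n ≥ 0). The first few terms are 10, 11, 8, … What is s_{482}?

Computing terms: s_0 = 10, s_1 = 11, s_2 = 8, s_3 = 6, s_4 = 1, s_5 = 7, s_6 = 8, s_7 = 2, s_8 = 10, s_9 = 12, s_{10} = 9, s_{11} = 8, s_{12} = 4, s_{13} = 12, s_{14} = 3, s_{15} = 2, s_{16} = 5, s_{17} = 7, s_{18} = 12, s_{19} = 6, s_{20} = 5, s_{21} = 11, s_{22} = 3, s_{23} = 1, s_{24} = 4, s_{25} = 5, s_{26} = 9, s_{27} = 1, s_{28} = 10, s_{29} = 11.
Since (s_{28}, s_{29}) = (s_0, s_1) = (10, 11) (two consecutive terms determine the rest), the sequence is periodic with period 28.
So s_{482} = s_{0 + ((482-0) mod 28)} = s_6 = 8.

8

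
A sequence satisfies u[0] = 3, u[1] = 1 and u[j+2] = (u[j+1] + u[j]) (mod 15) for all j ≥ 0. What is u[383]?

u[0] = 3; u[1] = 1; u[2] = 4; u[3] = 5; u[4] = 9; u[5] = 14; u[6] = 8; u[7] = 7; u[8] = 0; u[9] = 7; u[10] = 7; u[11] = 14; u[12] = 6; u[13] = 5; u[14] = 11; u[15] = 1; u[16] = 12; u[17] = 13; u[18] = 10; u[19] = 8; u[20] = 3; u[21] = 11; u[22] = 14; u[23] = 10; u[24] = 9; u[25] = 4; u[26] = 13; u[27] = 2; u[28] = 0; u[29] = 2; u[30] = 2; u[31] = 4; u[32] = 6; u[33] = 10; u[34] = 1; u[35] = 11; u[36] = 12; u[37] = 8; u[38] = 5; u[39] = 13; u[40] = 3; u[41] = 1.
The sequence repeats with period 40.
(383 - 0) mod 40 = 23, so u[383] = u[23] = 10.

10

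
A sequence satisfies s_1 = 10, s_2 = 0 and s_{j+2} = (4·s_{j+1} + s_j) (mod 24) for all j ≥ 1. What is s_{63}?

Computing terms: s_1 = 10,  s_2 = 0,  s_3 = 10,  s_4 = 16,  s_5 = 2,  s_6 = 0,  s_7 = 2,  s_8 = 8,  s_9 = 10,  s_{10} = 0.
Since (s_9, s_{10}) = (s_1, s_2) = (10, 0) (two consecutive terms determine the rest), the sequence is periodic with period 8.
(63 - 1) mod 8 = 6, so s_{63} = s_7 = 2.

2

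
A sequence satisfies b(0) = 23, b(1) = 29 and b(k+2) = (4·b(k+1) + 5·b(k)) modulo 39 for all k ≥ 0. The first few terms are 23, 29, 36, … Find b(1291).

29

We have b(0) = 23,  b(1) = 29,  b(2) = 36,  b(3) = 16,  b(4) = 10,  b(5) = 3,  b(6) = 23,  b(7) = 29.
Since (b(6), b(7)) = (b(0), b(1)) = (23, 29) (two consecutive terms determine the rest), the sequence is periodic with period 6.
So b(1291) = b(0 + ((1291-0) mod 6)) = b(1) = 29.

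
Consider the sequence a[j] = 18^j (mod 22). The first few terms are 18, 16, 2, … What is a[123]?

2

Listing terms: a[1] = 18,  a[2] = 16,  a[3] = 2,  a[4] = 14,  a[5] = 10,  a[6] = 4,  a[7] = 6,  a[8] = 20,  a[9] = 8,  a[10] = 12,  a[11] = 18.
Since a[11] = a[1] = 18, the sequence is periodic with period 10.
So a[123] = a[1 + ((123-1) mod 10)] = a[3] = 2.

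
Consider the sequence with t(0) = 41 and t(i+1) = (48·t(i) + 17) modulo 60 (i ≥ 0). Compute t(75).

53

Listing terms: t(0) = 41; t(1) = 5; t(2) = 17; t(3) = 53; t(4) = 41.
Since t(4) = t(0) = 41, the sequence is periodic with period 4.
(75 - 0) mod 4 = 3, so t(75) = t(3) = 53.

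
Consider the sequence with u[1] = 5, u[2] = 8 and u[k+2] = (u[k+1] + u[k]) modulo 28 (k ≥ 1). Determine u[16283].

22

Computing terms: u[1] = 5, u[2] = 8, u[3] = 13, u[4] = 21, u[5] = 6, u[6] = 27, u[7] = 5, u[8] = 4, u[9] = 9, u[10] = 13, u[11] = 22, u[12] = 7, u[13] = 1, u[14] = 8, u[15] = 9, u[16] = 17, u[17] = 26, u[18] = 15, u[19] = 13, u[20] = 0, u[21] = 13, u[22] = 13, u[23] = 26, u[24] = 11, u[25] = 9, u[26] = 20, u[27] = 1, u[28] = 21, u[29] = 22, u[30] = 15, u[31] = 9, u[32] = 24, u[33] = 5, u[34] = 1, u[35] = 6, u[36] = 7, u[37] = 13, u[38] = 20, u[39] = 5, u[40] = 25, u[41] = 2, u[42] = 27, u[43] = 1, u[44] = 0, u[45] = 1, u[46] = 1, u[47] = 2, u[48] = 3, u[49] = 5, u[50] = 8.
Since (u[49], u[50]) = (u[1], u[2]) = (5, 8) (two consecutive terms determine the rest), the sequence is periodic with period 48.
(16283 - 1) mod 48 = 10, so u[16283] = u[11] = 22.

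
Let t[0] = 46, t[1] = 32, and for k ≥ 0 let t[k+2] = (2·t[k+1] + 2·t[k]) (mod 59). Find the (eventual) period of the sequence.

29

t[0] = 46, t[1] = 32, t[2] = 38, t[3] = 22, t[4] = 2, t[5] = 48, t[6] = 41, t[7] = 1, t[8] = 25, t[9] = 52, t[10] = 36, t[11] = 58, t[12] = 11, t[13] = 20, t[14] = 3, t[15] = 46, t[16] = 39, t[17] = 52, t[18] = 5, t[19] = 55, t[20] = 2, t[21] = 55, t[22] = 55, t[23] = 43, t[24] = 19, t[25] = 6, t[26] = 50, t[27] = 53, t[28] = 29, t[29] = 46, t[30] = 32.
The sequence repeats with period 29.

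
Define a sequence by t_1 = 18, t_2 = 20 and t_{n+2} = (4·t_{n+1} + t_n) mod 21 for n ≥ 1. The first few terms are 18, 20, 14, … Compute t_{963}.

14

Computing terms: t_1 = 18; t_2 = 20; t_3 = 14; t_4 = 13; t_5 = 3; t_6 = 4; t_7 = 19; t_8 = 17; t_9 = 3; t_{10} = 8; t_{11} = 14; t_{12} = 1; t_{13} = 18; t_{14} = 10; t_{15} = 16; t_{16} = 11; t_{17} = 18; t_{18} = 20.
The sequence repeats with period 16.
So t_{963} = t_{1 + ((963-1) mod 16)} = t_3 = 14.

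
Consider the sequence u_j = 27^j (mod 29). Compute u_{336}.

1

Computing terms: u_1 = 27,  u_2 = 4,  u_3 = 21,  u_4 = 16,  u_5 = 26,  u_6 = 6,  u_7 = 17,  u_8 = 24,  u_9 = 10,  u_{10} = 9,  u_{11} = 11,  u_{12} = 7,  u_{13} = 15,  u_{14} = 28,  u_{15} = 2,  u_{16} = 25,  u_{17} = 8,  u_{18} = 13,  u_{19} = 3,  u_{20} = 23,  u_{21} = 12,  u_{22} = 5,  u_{23} = 19,  u_{24} = 20,  u_{25} = 18,  u_{26} = 22,  u_{27} = 14,  u_{28} = 1,  u_{29} = 27.
Since u_{29} = u_1 = 27, the sequence is periodic with period 28.
(336 - 1) mod 28 = 27, so u_{336} = u_{28} = 1.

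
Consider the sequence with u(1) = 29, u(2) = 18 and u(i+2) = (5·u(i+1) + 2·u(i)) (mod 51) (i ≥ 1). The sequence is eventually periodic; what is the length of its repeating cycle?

We have u(1) = 29; u(2) = 18; u(3) = 46; u(4) = 11; u(5) = 45; u(6) = 43; u(7) = 50; u(8) = 30; u(9) = 46; u(10) = 35; u(11) = 12; u(12) = 28; u(13) = 11; u(14) = 9; u(15) = 16; u(16) = 47; u(17) = 12; u(18) = 1; u(19) = 29; u(20) = 45; u(21) = 28; u(22) = 26; u(23) = 33; u(24) = 13; u(25) = 29; u(26) = 18.
Since (u(25), u(26)) = (u(1), u(2)) = (29, 18) (two consecutive terms determine the rest), the sequence is periodic with period 24.

24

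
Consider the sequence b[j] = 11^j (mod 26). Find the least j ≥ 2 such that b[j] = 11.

13

Computing terms: b[1] = 11,  b[2] = 17,  b[3] = 5,  b[4] = 3,  b[5] = 7,  b[6] = 25,  b[7] = 15,  b[8] = 9,  b[9] = 21,  b[10] = 23,  b[11] = 19,  b[12] = 1,  b[13] = 11.
Since b[13] = b[1] = 11, the sequence is periodic with period 12.
The value 11 next appears (with j ≥ 2) at b[13].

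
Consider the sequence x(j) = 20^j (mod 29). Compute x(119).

x(1) = 20, x(2) = 23, x(3) = 25, x(4) = 7, x(5) = 24, x(6) = 16, x(7) = 1, x(8) = 20.
Since x(8) = x(1) = 20, the sequence is periodic with period 7.
(119 - 1) mod 7 = 6, so x(119) = x(7) = 1.

1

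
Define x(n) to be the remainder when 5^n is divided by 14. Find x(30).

Computing terms: x(0) = 1; x(1) = 5; x(2) = 11; x(3) = 13; x(4) = 9; x(5) = 3; x(6) = 1.
Since x(6) = x(0) = 1, the sequence is periodic with period 6.
(30 - 0) mod 6 = 0, so x(30) = x(0) = 1.

1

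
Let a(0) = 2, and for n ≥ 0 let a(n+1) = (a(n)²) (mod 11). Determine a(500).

a(0) = 2; a(1) = 4; a(2) = 5; a(3) = 3; a(4) = 9; a(5) = 4.
Since a(5) = a(1) = 4, the sequence is eventually periodic: after a pre-period of length 1 it cycles with period 4.
For n ≥ 1, a(n) depends only on (n - 1) mod 4. (500 - 1) mod 4 = 3, so a(500) = a(4) = 9.

9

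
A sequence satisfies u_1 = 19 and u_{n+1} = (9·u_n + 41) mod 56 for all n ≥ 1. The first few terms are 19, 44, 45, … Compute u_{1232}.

2

Listing terms: u_1 = 19, u_2 = 44, u_3 = 45, u_4 = 54, u_5 = 23, u_6 = 24, u_7 = 33, u_8 = 2, u_9 = 3, u_{10} = 12, u_{11} = 37, u_{12} = 38, u_{13} = 47, u_{14} = 16, u_{15} = 17, u_{16} = 26, u_{17} = 51, u_{18} = 52, u_{19} = 5, u_{20} = 30, u_{21} = 31, u_{22} = 40, u_{23} = 9, u_{24} = 10, u_{25} = 19.
The sequence repeats with period 24.
(1232 - 1) mod 24 = 7, so u_{1232} = u_8 = 2.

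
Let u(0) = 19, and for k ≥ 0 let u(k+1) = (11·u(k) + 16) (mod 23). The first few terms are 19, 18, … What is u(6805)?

0

u(0) = 19,  u(1) = 18,  u(2) = 7,  u(3) = 1,  u(4) = 4,  u(5) = 14,  u(6) = 9,  u(7) = 0,  u(8) = 16,  u(9) = 8,  u(10) = 12,  u(11) = 10,  u(12) = 11,  u(13) = 22,  u(14) = 5,  u(15) = 2,  u(16) = 15,  u(17) = 20,  u(18) = 6,  u(19) = 13,  u(20) = 21,  u(21) = 17,  u(22) = 19.
Since u(22) = u(0) = 19, the sequence is periodic with period 22.
(6805 - 0) mod 22 = 7, so u(6805) = u(7) = 0.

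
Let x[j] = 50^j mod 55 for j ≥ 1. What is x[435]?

10

Listing terms: x[1] = 50, x[2] = 25, x[3] = 40, x[4] = 20, x[5] = 10, x[6] = 5, x[7] = 30, x[8] = 15, x[9] = 35, x[10] = 45, x[11] = 50.
The sequence repeats with period 10.
So x[435] = x[1 + ((435-1) mod 10)] = x[5] = 10.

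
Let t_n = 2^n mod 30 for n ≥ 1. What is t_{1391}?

Listing terms: t_1 = 2,  t_2 = 4,  t_3 = 8,  t_4 = 16,  t_5 = 2.
Since t_5 = t_1 = 2, the sequence is periodic with period 4.
So t_{1391} = t_{1 + ((1391-1) mod 4)} = t_3 = 8.

8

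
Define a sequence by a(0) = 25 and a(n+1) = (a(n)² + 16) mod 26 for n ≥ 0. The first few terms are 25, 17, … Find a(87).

19

Computing terms: a(0) = 25,  a(1) = 17,  a(2) = 19,  a(3) = 13,  a(4) = 3,  a(5) = 25.
The sequence repeats with period 5.
(87 - 0) mod 5 = 2, so a(87) = a(2) = 19.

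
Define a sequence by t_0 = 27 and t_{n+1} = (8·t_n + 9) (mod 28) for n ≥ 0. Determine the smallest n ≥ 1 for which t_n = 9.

Listing terms: t_0 = 27; t_1 = 1; t_2 = 17; t_3 = 5; t_4 = 21; t_5 = 9; t_6 = 25; t_7 = 13; t_8 = 1.
Since t_8 = t_1 = 1, the sequence is eventually periodic: after a pre-period of length 1 it cycles with period 7.
The value 9 first appears (with n ≥ 1) at t_5.

5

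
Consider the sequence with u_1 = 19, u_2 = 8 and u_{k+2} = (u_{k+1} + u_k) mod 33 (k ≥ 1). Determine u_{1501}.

Computing terms: u_1 = 19; u_2 = 8; u_3 = 27; u_4 = 2; u_5 = 29; u_6 = 31; u_7 = 27; u_8 = 25; u_9 = 19; u_{10} = 11; u_{11} = 30; u_{12} = 8; u_{13} = 5; u_{14} = 13; u_{15} = 18; u_{16} = 31; u_{17} = 16; u_{18} = 14; u_{19} = 30; u_{20} = 11; u_{21} = 8; u_{22} = 19; u_{23} = 27; u_{24} = 13; u_{25} = 7; u_{26} = 20; u_{27} = 27; u_{28} = 14; u_{29} = 8; u_{30} = 22; u_{31} = 30; u_{32} = 19; u_{33} = 16; u_{34} = 2; u_{35} = 18; u_{36} = 20; u_{37} = 5; u_{38} = 25; u_{39} = 30; u_{40} = 22; u_{41} = 19; u_{42} = 8.
The sequence repeats with period 40.
(1501 - 1) mod 40 = 20, so u_{1501} = u_{21} = 8.

8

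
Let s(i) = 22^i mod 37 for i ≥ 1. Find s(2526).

Computing terms: s(1) = 22; s(2) = 3; s(3) = 29; s(4) = 9; s(5) = 13; s(6) = 27; s(7) = 2; s(8) = 7; s(9) = 6; s(10) = 21; s(11) = 18; s(12) = 26; s(13) = 17; s(14) = 4; s(15) = 14; s(16) = 12; s(17) = 5; s(18) = 36; s(19) = 15; s(20) = 34; s(21) = 8; s(22) = 28; s(23) = 24; s(24) = 10; s(25) = 35; s(26) = 30; s(27) = 31; s(28) = 16; s(29) = 19; s(30) = 11; s(31) = 20; s(32) = 33; s(33) = 23; s(34) = 25; s(35) = 32; s(36) = 1; s(37) = 22.
Since s(37) = s(1) = 22, the sequence is periodic with period 36.
So s(2526) = s(1 + ((2526-1) mod 36)) = s(6) = 27.

27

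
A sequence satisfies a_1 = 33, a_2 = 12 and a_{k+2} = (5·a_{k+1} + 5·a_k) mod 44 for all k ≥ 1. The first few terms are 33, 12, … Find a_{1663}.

Listing terms: a_1 = 33,  a_2 = 12,  a_3 = 5,  a_4 = 41,  a_5 = 10,  a_6 = 35,  a_7 = 5,  a_8 = 24,  a_9 = 13,  a_{10} = 9,  a_{11} = 22,  a_{12} = 23,  a_{13} = 5,  a_{14} = 8,  a_{15} = 21,  a_{16} = 13,  a_{17} = 38,  a_{18} = 35,  a_{19} = 13,  a_{20} = 20,  a_{21} = 33,  a_{22} = 1,  a_{23} = 38,  a_{24} = 19,  a_{25} = 21,  a_{26} = 24,  a_{27} = 5,  a_{28} = 13,  a_{29} = 2,  a_{30} = 31,  a_{31} = 33,  a_{32} = 12.
The sequence repeats with period 30.
(1663 - 1) mod 30 = 12, so a_{1663} = a_{13} = 5.

5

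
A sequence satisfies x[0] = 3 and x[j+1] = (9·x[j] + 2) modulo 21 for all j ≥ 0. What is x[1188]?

17

Computing terms: x[0] = 3; x[1] = 8; x[2] = 11; x[3] = 17; x[4] = 8.
Since x[4] = x[1] = 8, the sequence is eventually periodic: after a pre-period of length 1 it cycles with period 3.
For j ≥ 1, x[j] depends only on (j - 1) mod 3. (1188 - 1) mod 3 = 2, so x[1188] = x[3] = 17.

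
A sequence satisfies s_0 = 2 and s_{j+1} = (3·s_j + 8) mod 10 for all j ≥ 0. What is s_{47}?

We have s_0 = 2; s_1 = 4; s_2 = 0; s_3 = 8; s_4 = 2.
Since s_4 = s_0 = 2, the sequence is periodic with period 4.
(47 - 0) mod 4 = 3, so s_{47} = s_3 = 8.

8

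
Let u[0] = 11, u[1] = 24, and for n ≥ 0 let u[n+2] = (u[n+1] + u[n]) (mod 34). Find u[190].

28

u[0] = 11, u[1] = 24, u[2] = 1, u[3] = 25, u[4] = 26, u[5] = 17, u[6] = 9, u[7] = 26, u[8] = 1, u[9] = 27, u[10] = 28, u[11] = 21, u[12] = 15, u[13] = 2, u[14] = 17, u[15] = 19, u[16] = 2, u[17] = 21, u[18] = 23, u[19] = 10, u[20] = 33, u[21] = 9, u[22] = 8, u[23] = 17, u[24] = 25, u[25] = 8, u[26] = 33, u[27] = 7, u[28] = 6, u[29] = 13, u[30] = 19, u[31] = 32, u[32] = 17, u[33] = 15, u[34] = 32, u[35] = 13, u[36] = 11, u[37] = 24.
Since (u[36], u[37]) = (u[0], u[1]) = (11, 24) (two consecutive terms determine the rest), the sequence is periodic with period 36.
So u[190] = u[0 + ((190-0) mod 36)] = u[10] = 28.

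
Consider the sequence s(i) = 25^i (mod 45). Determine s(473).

Computing terms: s(0) = 1,  s(1) = 25,  s(2) = 40,  s(3) = 10,  s(4) = 25.
Since s(4) = s(1) = 25, the sequence is eventually periodic: after a pre-period of length 1 it cycles with period 3.
For i ≥ 1, s(i) depends only on (i - 1) mod 3. (473 - 1) mod 3 = 1, so s(473) = s(2) = 40.

40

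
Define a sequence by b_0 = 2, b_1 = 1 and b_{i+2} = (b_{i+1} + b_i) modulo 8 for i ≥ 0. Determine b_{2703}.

4

Computing terms: b_0 = 2; b_1 = 1; b_2 = 3; b_3 = 4; b_4 = 7; b_5 = 3; b_6 = 2; b_7 = 5; b_8 = 7; b_9 = 4; b_{10} = 3; b_{11} = 7; b_{12} = 2; b_{13} = 1.
The sequence repeats with period 12.
So b_{2703} = b_{0 + ((2703-0) mod 12)} = b_3 = 4.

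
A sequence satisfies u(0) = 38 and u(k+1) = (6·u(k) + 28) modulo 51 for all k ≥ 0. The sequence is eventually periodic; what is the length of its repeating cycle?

u(0) = 38; u(1) = 1; u(2) = 34; u(3) = 28; u(4) = 43; u(5) = 31; u(6) = 10; u(7) = 37; u(8) = 46; u(9) = 49; u(10) = 16; u(11) = 22; u(12) = 7; u(13) = 19; u(14) = 40; u(15) = 13; u(16) = 4; u(17) = 1.
Since u(17) = u(1) = 1, the sequence is eventually periodic: after a pre-period of length 1 it cycles with period 16.

16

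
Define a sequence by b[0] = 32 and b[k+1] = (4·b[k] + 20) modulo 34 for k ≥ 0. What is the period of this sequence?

4

Listing terms: b[0] = 32,  b[1] = 12,  b[2] = 0,  b[3] = 20,  b[4] = 32.
The sequence repeats with period 4.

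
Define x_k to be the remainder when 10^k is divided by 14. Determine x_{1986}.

8

Listing terms: x_0 = 1, x_1 = 10, x_2 = 2, x_3 = 6, x_4 = 4, x_5 = 12, x_6 = 8, x_7 = 10.
Since x_7 = x_1 = 10, the sequence is eventually periodic: after a pre-period of length 1 it cycles with period 6.
For k ≥ 1, x_k depends only on (k - 1) mod 6. (1986 - 1) mod 6 = 5, so x_{1986} = x_6 = 8.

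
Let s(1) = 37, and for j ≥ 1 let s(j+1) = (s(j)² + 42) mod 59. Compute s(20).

47

Listing terms: s(1) = 37; s(2) = 54; s(3) = 8; s(4) = 47; s(5) = 9; s(6) = 5; s(7) = 8.
Since s(7) = s(3) = 8, the sequence is eventually periodic: after a pre-period of length 2 it cycles with period 4.
For j ≥ 3, s(j) depends only on (j - 3) mod 4. (20 - 3) mod 4 = 1, so s(20) = s(4) = 47.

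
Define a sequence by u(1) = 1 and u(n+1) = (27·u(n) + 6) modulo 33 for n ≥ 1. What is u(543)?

6

Listing terms: u(1) = 1,  u(2) = 0,  u(3) = 6,  u(4) = 3,  u(5) = 21,  u(6) = 12,  u(7) = 0.
Since u(7) = u(2) = 0, the sequence is eventually periodic: after a pre-period of length 1 it cycles with period 5.
For n ≥ 2, u(n) depends only on (n - 2) mod 5. (543 - 2) mod 5 = 1, so u(543) = u(3) = 6.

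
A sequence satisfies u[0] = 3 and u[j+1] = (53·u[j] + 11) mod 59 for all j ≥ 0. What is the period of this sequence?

u[0] = 3; u[1] = 52; u[2] = 53; u[3] = 47; u[4] = 24; u[5] = 44; u[6] = 42; u[7] = 54; u[8] = 41; u[9] = 1; u[10] = 5; u[11] = 40; u[12] = 7; u[13] = 28; u[14] = 20; u[15] = 9; u[16] = 16; u[17] = 33; u[18] = 49; u[19] = 12; u[20] = 57; u[21] = 23; u[22] = 50; u[23] = 6; u[24] = 34; u[25] = 43; u[26] = 48; u[27] = 18; u[28] = 21; u[29] = 3.
The sequence repeats with period 29.

29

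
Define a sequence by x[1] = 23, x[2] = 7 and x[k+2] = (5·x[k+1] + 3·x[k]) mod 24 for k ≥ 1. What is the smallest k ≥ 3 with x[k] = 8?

Listing terms: x[1] = 23,  x[2] = 7,  x[3] = 8,  x[4] = 13,  x[5] = 17,  x[6] = 4,  x[7] = 23,  x[8] = 7.
Since (x[7], x[8]) = (x[1], x[2]) = (23, 7) (two consecutive terms determine the rest), the sequence is periodic with period 6.
The value 8 first appears (with k ≥ 3) at x[3].

3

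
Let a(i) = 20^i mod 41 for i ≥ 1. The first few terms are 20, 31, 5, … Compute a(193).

Computing terms: a(1) = 20,  a(2) = 31,  a(3) = 5,  a(4) = 18,  a(5) = 32,  a(6) = 25,  a(7) = 8,  a(8) = 37,  a(9) = 2,  a(10) = 40,  a(11) = 21,  a(12) = 10,  a(13) = 36,  a(14) = 23,  a(15) = 9,  a(16) = 16,  a(17) = 33,  a(18) = 4,  a(19) = 39,  a(20) = 1,  a(21) = 20.
Since a(21) = a(1) = 20, the sequence is periodic with period 20.
(193 - 1) mod 20 = 12, so a(193) = a(13) = 36.

36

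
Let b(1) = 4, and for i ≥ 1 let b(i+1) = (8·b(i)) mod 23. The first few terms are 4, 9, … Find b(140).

b(1) = 4,  b(2) = 9,  b(3) = 3,  b(4) = 1,  b(5) = 8,  b(6) = 18,  b(7) = 6,  b(8) = 2,  b(9) = 16,  b(10) = 13,  b(11) = 12,  b(12) = 4.
Since b(12) = b(1) = 4, the sequence is periodic with period 11.
So b(140) = b(1 + ((140-1) mod 11)) = b(8) = 2.

2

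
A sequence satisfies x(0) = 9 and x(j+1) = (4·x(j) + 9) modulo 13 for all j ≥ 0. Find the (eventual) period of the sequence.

6

Computing terms: x(0) = 9, x(1) = 6, x(2) = 7, x(3) = 11, x(4) = 1, x(5) = 0, x(6) = 9.
Since x(6) = x(0) = 9, the sequence is periodic with period 6.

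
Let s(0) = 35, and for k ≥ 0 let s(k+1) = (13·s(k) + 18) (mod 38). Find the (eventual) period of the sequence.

18

Computing terms: s(0) = 35; s(1) = 17; s(2) = 11; s(3) = 9; s(4) = 21; s(5) = 25; s(6) = 1; s(7) = 31; s(8) = 3; s(9) = 19; s(10) = 37; s(11) = 5; s(12) = 7; s(13) = 33; s(14) = 29; s(15) = 15; s(16) = 23; s(17) = 13; s(18) = 35.
The sequence repeats with period 18.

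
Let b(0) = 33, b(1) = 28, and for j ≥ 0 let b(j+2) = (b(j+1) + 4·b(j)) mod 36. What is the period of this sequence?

24

b(0) = 33, b(1) = 28, b(2) = 16, b(3) = 20, b(4) = 12, b(5) = 20, b(6) = 32, b(7) = 4, b(8) = 24, b(9) = 4, b(10) = 28, b(11) = 8, b(12) = 12, b(13) = 8, b(14) = 20, b(15) = 16, b(16) = 24, b(17) = 16, b(18) = 4, b(19) = 32, b(20) = 12, b(21) = 32, b(22) = 8, b(23) = 28, b(24) = 24, b(25) = 28, b(26) = 16.
Since (b(25), b(26)) = (b(1), b(2)) = (28, 16) (two consecutive terms determine the rest), the sequence is eventually periodic: after a pre-period of length 1 it cycles with period 24.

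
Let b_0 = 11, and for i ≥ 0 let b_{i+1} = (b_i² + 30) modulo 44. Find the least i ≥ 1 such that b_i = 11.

Computing terms: b_0 = 11,  b_1 = 19,  b_2 = 39,  b_3 = 11.
The sequence repeats with period 3.
The value 11 next appears (with i ≥ 1) at b_3.

3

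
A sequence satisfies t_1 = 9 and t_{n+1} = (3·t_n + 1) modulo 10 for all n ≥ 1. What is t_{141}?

9

Listing terms: t_1 = 9,  t_2 = 8,  t_3 = 5,  t_4 = 6,  t_5 = 9.
Since t_5 = t_1 = 9, the sequence is periodic with period 4.
(141 - 1) mod 4 = 0, so t_{141} = t_1 = 9.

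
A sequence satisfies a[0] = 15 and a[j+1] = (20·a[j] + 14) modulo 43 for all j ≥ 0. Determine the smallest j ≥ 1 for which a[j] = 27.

12

Listing terms: a[0] = 15, a[1] = 13, a[2] = 16, a[3] = 33, a[4] = 29, a[5] = 35, a[6] = 26, a[7] = 18, a[8] = 30, a[9] = 12, a[10] = 39, a[11] = 20, a[12] = 27, a[13] = 38, a[14] = 0, a[15] = 14, a[16] = 36, a[17] = 3, a[18] = 31, a[19] = 32, a[20] = 9, a[21] = 22, a[22] = 24, a[23] = 21, a[24] = 4, a[25] = 8, a[26] = 2, a[27] = 11, a[28] = 19, a[29] = 7, a[30] = 25, a[31] = 41, a[32] = 17, a[33] = 10, a[34] = 42, a[35] = 37, a[36] = 23, a[37] = 1, a[38] = 34, a[39] = 6, a[40] = 5, a[41] = 28, a[42] = 15.
Since a[42] = a[0] = 15, the sequence is periodic with period 42.
The value 27 first appears (with j ≥ 1) at a[12].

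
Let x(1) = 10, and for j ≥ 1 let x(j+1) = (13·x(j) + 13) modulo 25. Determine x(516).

Computing terms: x(1) = 10,  x(2) = 18,  x(3) = 22,  x(4) = 24,  x(5) = 0,  x(6) = 13,  x(7) = 7,  x(8) = 4,  x(9) = 15,  x(10) = 8,  x(11) = 17,  x(12) = 9,  x(13) = 5,  x(14) = 3,  x(15) = 2,  x(16) = 14,  x(17) = 20,  x(18) = 23,  x(19) = 12,  x(20) = 19,  x(21) = 10.
Since x(21) = x(1) = 10, the sequence is periodic with period 20.
So x(516) = x(1 + ((516-1) mod 20)) = x(16) = 14.

14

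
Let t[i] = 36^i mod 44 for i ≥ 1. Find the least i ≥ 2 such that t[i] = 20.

Listing terms: t[1] = 36, t[2] = 20, t[3] = 16, t[4] = 4, t[5] = 12, t[6] = 36.
The sequence repeats with period 5.
The value 20 first appears (with i ≥ 2) at t[2].

2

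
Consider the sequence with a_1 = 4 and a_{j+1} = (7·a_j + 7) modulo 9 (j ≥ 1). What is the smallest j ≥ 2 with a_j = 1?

7

a_1 = 4,  a_2 = 8,  a_3 = 0,  a_4 = 7,  a_5 = 2,  a_6 = 3,  a_7 = 1,  a_8 = 5,  a_9 = 6,  a_{10} = 4.
Since a_{10} = a_1 = 4, the sequence is periodic with period 9.
The value 1 first appears (with j ≥ 2) at a_7.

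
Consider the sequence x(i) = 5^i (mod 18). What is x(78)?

1

Computing terms: x(0) = 1; x(1) = 5; x(2) = 7; x(3) = 17; x(4) = 13; x(5) = 11; x(6) = 1.
The sequence repeats with period 6.
So x(78) = x(0 + ((78-0) mod 6)) = x(0) = 1.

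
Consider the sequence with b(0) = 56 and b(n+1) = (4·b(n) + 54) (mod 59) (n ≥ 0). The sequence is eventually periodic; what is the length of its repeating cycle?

29

Listing terms: b(0) = 56,  b(1) = 42,  b(2) = 45,  b(3) = 57,  b(4) = 46,  b(5) = 2,  b(6) = 3,  b(7) = 7,  b(8) = 23,  b(9) = 28,  b(10) = 48,  b(11) = 10,  b(12) = 35,  b(13) = 17,  b(14) = 4,  b(15) = 11,  b(16) = 39,  b(17) = 33,  b(18) = 9,  b(19) = 31,  b(20) = 1,  b(21) = 58,  b(22) = 50,  b(23) = 18,  b(24) = 8,  b(25) = 27,  b(26) = 44,  b(27) = 53,  b(28) = 30,  b(29) = 56.
The sequence repeats with period 29.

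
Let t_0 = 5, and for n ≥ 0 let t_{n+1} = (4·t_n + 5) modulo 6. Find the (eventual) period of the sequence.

We have t_0 = 5,  t_1 = 1,  t_2 = 3,  t_3 = 5.
Since t_3 = t_0 = 5, the sequence is periodic with period 3.

3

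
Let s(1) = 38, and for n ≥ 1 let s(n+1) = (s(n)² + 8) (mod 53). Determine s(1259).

25

We have s(1) = 38; s(2) = 21; s(3) = 25; s(4) = 50; s(5) = 17; s(6) = 32; s(7) = 25.
Since s(7) = s(3) = 25, the sequence is eventually periodic: after a pre-period of length 2 it cycles with period 4.
For n ≥ 3, s(n) depends only on (n - 3) mod 4. (1259 - 3) mod 4 = 0, so s(1259) = s(3) = 25.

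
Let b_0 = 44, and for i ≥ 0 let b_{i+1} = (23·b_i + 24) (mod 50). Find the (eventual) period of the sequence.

Listing terms: b_0 = 44,  b_1 = 36,  b_2 = 2,  b_3 = 20,  b_4 = 34,  b_5 = 6,  b_6 = 12,  b_7 = 0,  b_8 = 24,  b_9 = 26,  b_{10} = 22,  b_{11} = 30,  b_{12} = 14,  b_{13} = 46,  b_{14} = 32,  b_{15} = 10,  b_{16} = 4,  b_{17} = 16,  b_{18} = 42,  b_{19} = 40,  b_{20} = 44.
The sequence repeats with period 20.

20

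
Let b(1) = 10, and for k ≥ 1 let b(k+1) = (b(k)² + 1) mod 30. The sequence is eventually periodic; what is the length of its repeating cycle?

6

Listing terms: b(1) = 10; b(2) = 11; b(3) = 2; b(4) = 5; b(5) = 26; b(6) = 17; b(7) = 20; b(8) = 11.
Since b(8) = b(2) = 11, the sequence is eventually periodic: after a pre-period of length 1 it cycles with period 6.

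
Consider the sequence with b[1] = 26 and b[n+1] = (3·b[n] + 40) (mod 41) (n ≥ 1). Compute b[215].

17

We have b[1] = 26,  b[2] = 36,  b[3] = 25,  b[4] = 33,  b[5] = 16,  b[6] = 6,  b[7] = 17,  b[8] = 9,  b[9] = 26.
Since b[9] = b[1] = 26, the sequence is periodic with period 8.
(215 - 1) mod 8 = 6, so b[215] = b[7] = 17.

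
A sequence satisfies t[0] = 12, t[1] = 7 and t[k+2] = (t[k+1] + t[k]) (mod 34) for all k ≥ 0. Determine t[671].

Computing terms: t[0] = 12; t[1] = 7; t[2] = 19; t[3] = 26; t[4] = 11; t[5] = 3; t[6] = 14; t[7] = 17; t[8] = 31; t[9] = 14; t[10] = 11; t[11] = 25; t[12] = 2; t[13] = 27; t[14] = 29; t[15] = 22; t[16] = 17; t[17] = 5; t[18] = 22; t[19] = 27; t[20] = 15; t[21] = 8; t[22] = 23; t[23] = 31; t[24] = 20; t[25] = 17; t[26] = 3; t[27] = 20; t[28] = 23; t[29] = 9; t[30] = 32; t[31] = 7; t[32] = 5; t[33] = 12; t[34] = 17; t[35] = 29; t[36] = 12; t[37] = 7.
Since (t[36], t[37]) = (t[0], t[1]) = (12, 7) (two consecutive terms determine the rest), the sequence is periodic with period 36.
So t[671] = t[0 + ((671-0) mod 36)] = t[23] = 31.

31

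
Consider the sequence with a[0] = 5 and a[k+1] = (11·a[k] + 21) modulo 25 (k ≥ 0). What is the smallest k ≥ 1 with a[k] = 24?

Computing terms: a[0] = 5,  a[1] = 1,  a[2] = 7,  a[3] = 23,  a[4] = 24,  a[5] = 10,  a[6] = 6,  a[7] = 12,  a[8] = 3,  a[9] = 4,  a[10] = 15,  a[11] = 11,  a[12] = 17,  a[13] = 8,  a[14] = 9,  a[15] = 20,  a[16] = 16,  a[17] = 22,  a[18] = 13,  a[19] = 14,  a[20] = 0,  a[21] = 21,  a[22] = 2,  a[23] = 18,  a[24] = 19,  a[25] = 5.
Since a[25] = a[0] = 5, the sequence is periodic with period 25.
The value 24 first appears (with k ≥ 1) at a[4].

4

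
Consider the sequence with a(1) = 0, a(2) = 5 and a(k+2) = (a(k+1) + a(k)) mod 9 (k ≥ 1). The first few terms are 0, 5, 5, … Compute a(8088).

Listing terms: a(1) = 0, a(2) = 5, a(3) = 5, a(4) = 1, a(5) = 6, a(6) = 7, a(7) = 4, a(8) = 2, a(9) = 6, a(10) = 8, a(11) = 5, a(12) = 4, a(13) = 0, a(14) = 4, a(15) = 4, a(16) = 8, a(17) = 3, a(18) = 2, a(19) = 5, a(20) = 7, a(21) = 3, a(22) = 1, a(23) = 4, a(24) = 5, a(25) = 0, a(26) = 5.
The sequence repeats with period 24.
(8088 - 1) mod 24 = 23, so a(8088) = a(24) = 5.

5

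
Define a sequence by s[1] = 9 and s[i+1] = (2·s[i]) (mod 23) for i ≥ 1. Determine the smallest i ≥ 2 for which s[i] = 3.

4

Listing terms: s[1] = 9; s[2] = 18; s[3] = 13; s[4] = 3; s[5] = 6; s[6] = 12; s[7] = 1; s[8] = 2; s[9] = 4; s[10] = 8; s[11] = 16; s[12] = 9.
The sequence repeats with period 11.
The value 3 first appears (with i ≥ 2) at s[4].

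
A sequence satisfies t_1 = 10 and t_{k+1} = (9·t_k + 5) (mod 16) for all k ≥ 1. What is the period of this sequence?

Listing terms: t_1 = 10, t_2 = 15, t_3 = 12, t_4 = 1, t_5 = 14, t_6 = 3, t_7 = 0, t_8 = 5, t_9 = 2, t_{10} = 7, t_{11} = 4, t_{12} = 9, t_{13} = 6, t_{14} = 11, t_{15} = 8, t_{16} = 13, t_{17} = 10.
The sequence repeats with period 16.

16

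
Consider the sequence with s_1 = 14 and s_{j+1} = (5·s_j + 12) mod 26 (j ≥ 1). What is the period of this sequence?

4

s_1 = 14, s_2 = 4, s_3 = 6, s_4 = 16, s_5 = 14.
Since s_5 = s_1 = 14, the sequence is periodic with period 4.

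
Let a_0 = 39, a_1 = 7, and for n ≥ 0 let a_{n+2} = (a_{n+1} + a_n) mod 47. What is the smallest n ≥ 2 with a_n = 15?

Listing terms: a_0 = 39,  a_1 = 7,  a_2 = 46,  a_3 = 6,  a_4 = 5,  a_5 = 11,  a_6 = 16,  a_7 = 27,  a_8 = 43,  a_9 = 23,  a_{10} = 19,  a_{11} = 42,  a_{12} = 14,  a_{13} = 9,  a_{14} = 23,  a_{15} = 32,  a_{16} = 8,  a_{17} = 40,  a_{18} = 1,  a_{19} = 41,  a_{20} = 42,  a_{21} = 36,  a_{22} = 31,  a_{23} = 20,  a_{24} = 4,  a_{25} = 24,  a_{26} = 28,  a_{27} = 5,  a_{28} = 33,  a_{29} = 38,  a_{30} = 24,  a_{31} = 15,  a_{32} = 39,  a_{33} = 7.
Since (a_{32}, a_{33}) = (a_0, a_1) = (39, 7) (two consecutive terms determine the rest), the sequence is periodic with period 32.
The value 15 first appears (with n ≥ 2) at a_{31}.

31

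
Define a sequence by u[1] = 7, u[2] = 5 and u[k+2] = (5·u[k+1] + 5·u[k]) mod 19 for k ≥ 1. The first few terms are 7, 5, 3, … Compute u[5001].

4

Listing terms: u[1] = 7,  u[2] = 5,  u[3] = 3,  u[4] = 2,  u[5] = 6,  u[6] = 2,  u[7] = 2,  u[8] = 1,  u[9] = 15,  u[10] = 4,  u[11] = 0,  u[12] = 1,  u[13] = 5,  u[14] = 11,  u[15] = 4,  u[16] = 18,  u[17] = 15,  u[18] = 13,  u[19] = 7,  u[20] = 5.
Since (u[19], u[20]) = (u[1], u[2]) = (7, 5) (two consecutive terms determine the rest), the sequence is periodic with period 18.
So u[5001] = u[1 + ((5001-1) mod 18)] = u[15] = 4.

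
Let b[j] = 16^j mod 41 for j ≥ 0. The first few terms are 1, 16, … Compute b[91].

b[0] = 1, b[1] = 16, b[2] = 10, b[3] = 37, b[4] = 18, b[5] = 1.
The sequence repeats with period 5.
So b[91] = b[0 + ((91-0) mod 5)] = b[1] = 16.

16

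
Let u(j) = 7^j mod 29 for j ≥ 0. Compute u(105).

1

u(0) = 1,  u(1) = 7,  u(2) = 20,  u(3) = 24,  u(4) = 23,  u(5) = 16,  u(6) = 25,  u(7) = 1.
The sequence repeats with period 7.
(105 - 0) mod 7 = 0, so u(105) = u(0) = 1.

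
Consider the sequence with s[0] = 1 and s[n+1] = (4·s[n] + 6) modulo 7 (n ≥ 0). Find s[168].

Computing terms: s[0] = 1, s[1] = 3, s[2] = 4, s[3] = 1.
The sequence repeats with period 3.
(168 - 0) mod 3 = 0, so s[168] = s[0] = 1.

1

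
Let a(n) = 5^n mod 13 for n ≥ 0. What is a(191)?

8

Computing terms: a(0) = 1; a(1) = 5; a(2) = 12; a(3) = 8; a(4) = 1.
The sequence repeats with period 4.
(191 - 0) mod 4 = 3, so a(191) = a(3) = 8.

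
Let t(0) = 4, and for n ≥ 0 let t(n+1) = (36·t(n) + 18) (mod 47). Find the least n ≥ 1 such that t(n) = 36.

Listing terms: t(0) = 4, t(1) = 21, t(2) = 22, t(3) = 11, t(4) = 38, t(5) = 23, t(6) = 0, t(7) = 18, t(8) = 8, t(9) = 24, t(10) = 36, t(11) = 45, t(12) = 40, t(13) = 1, t(14) = 7, t(15) = 35, t(16) = 9, t(17) = 13, t(18) = 16, t(19) = 30, t(20) = 17, t(21) = 19, t(22) = 44, t(23) = 4.
Since t(23) = t(0) = 4, the sequence is periodic with period 23.
The value 36 first appears (with n ≥ 1) at t(10).

10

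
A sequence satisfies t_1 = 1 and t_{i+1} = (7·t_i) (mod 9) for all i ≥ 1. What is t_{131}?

t_1 = 1,  t_2 = 7,  t_3 = 4,  t_4 = 1.
The sequence repeats with period 3.
So t_{131} = t_{1 + ((131-1) mod 3)} = t_2 = 7.

7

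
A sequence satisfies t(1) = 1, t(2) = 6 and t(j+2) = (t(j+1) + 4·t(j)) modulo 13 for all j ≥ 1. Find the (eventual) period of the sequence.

t(1) = 1, t(2) = 6, t(3) = 10, t(4) = 8, t(5) = 9, t(6) = 2, t(7) = 12, t(8) = 7, t(9) = 3, t(10) = 5, t(11) = 4, t(12) = 11, t(13) = 1, t(14) = 6.
Since (t(13), t(14)) = (t(1), t(2)) = (1, 6) (two consecutive terms determine the rest), the sequence is periodic with period 12.

12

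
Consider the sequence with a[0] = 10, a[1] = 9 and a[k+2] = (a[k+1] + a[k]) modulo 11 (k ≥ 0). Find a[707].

Listing terms: a[0] = 10,  a[1] = 9,  a[2] = 8,  a[3] = 6,  a[4] = 3,  a[5] = 9,  a[6] = 1,  a[7] = 10,  a[8] = 0,  a[9] = 10,  a[10] = 10,  a[11] = 9.
The sequence repeats with period 10.
So a[707] = a[0 + ((707-0) mod 10)] = a[7] = 10.

10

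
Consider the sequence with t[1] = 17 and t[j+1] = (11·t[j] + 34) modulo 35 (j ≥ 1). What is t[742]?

31

Computing terms: t[1] = 17,  t[2] = 11,  t[3] = 15,  t[4] = 24,  t[5] = 18,  t[6] = 22,  t[7] = 31,  t[8] = 25,  t[9] = 29,  t[10] = 3,  t[11] = 32,  t[12] = 1,  t[13] = 10,  t[14] = 4,  t[15] = 8,  t[16] = 17.
Since t[16] = t[1] = 17, the sequence is periodic with period 15.
So t[742] = t[1 + ((742-1) mod 15)] = t[7] = 31.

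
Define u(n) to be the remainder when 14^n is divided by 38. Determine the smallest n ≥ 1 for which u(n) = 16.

16

Computing terms: u(0) = 1, u(1) = 14, u(2) = 6, u(3) = 8, u(4) = 36, u(5) = 10, u(6) = 26, u(7) = 22, u(8) = 4, u(9) = 18, u(10) = 24, u(11) = 32, u(12) = 30, u(13) = 2, u(14) = 28, u(15) = 12, u(16) = 16, u(17) = 34, u(18) = 20, u(19) = 14.
Since u(19) = u(1) = 14, the sequence is eventually periodic: after a pre-period of length 1 it cycles with period 18.
The value 16 first appears (with n ≥ 1) at u(16).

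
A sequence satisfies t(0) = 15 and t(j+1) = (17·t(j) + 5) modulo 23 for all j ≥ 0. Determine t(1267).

22

We have t(0) = 15; t(1) = 7; t(2) = 9; t(3) = 20; t(4) = 0; t(5) = 5; t(6) = 21; t(7) = 17; t(8) = 18; t(9) = 12; t(10) = 2; t(11) = 16; t(12) = 1; t(13) = 22; t(14) = 11; t(15) = 8; t(16) = 3; t(17) = 10; t(18) = 14; t(19) = 13; t(20) = 19; t(21) = 6; t(22) = 15.
The sequence repeats with period 22.
(1267 - 0) mod 22 = 13, so t(1267) = t(13) = 22.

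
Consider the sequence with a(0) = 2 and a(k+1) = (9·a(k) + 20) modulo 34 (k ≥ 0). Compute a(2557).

Listing terms: a(0) = 2, a(1) = 4, a(2) = 22, a(3) = 14, a(4) = 10, a(5) = 8, a(6) = 24, a(7) = 32, a(8) = 2.
The sequence repeats with period 8.
(2557 - 0) mod 8 = 5, so a(2557) = a(5) = 8.

8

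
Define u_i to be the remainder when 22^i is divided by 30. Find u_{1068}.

16

Listing terms: u_0 = 1; u_1 = 22; u_2 = 4; u_3 = 28; u_4 = 16; u_5 = 22.
Since u_5 = u_1 = 22, the sequence is eventually periodic: after a pre-period of length 1 it cycles with period 4.
For i ≥ 1, u_i depends only on (i - 1) mod 4. (1068 - 1) mod 4 = 3, so u_{1068} = u_4 = 16.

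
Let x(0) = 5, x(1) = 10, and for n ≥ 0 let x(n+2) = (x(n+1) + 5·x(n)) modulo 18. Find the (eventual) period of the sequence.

6

Listing terms: x(0) = 5, x(1) = 10, x(2) = 17, x(3) = 13, x(4) = 8, x(5) = 1, x(6) = 5, x(7) = 10.
Since (x(6), x(7)) = (x(0), x(1)) = (5, 10) (two consecutive terms determine the rest), the sequence is periodic with period 6.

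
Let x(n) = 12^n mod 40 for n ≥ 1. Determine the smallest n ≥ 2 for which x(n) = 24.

2

We have x(1) = 12; x(2) = 24; x(3) = 8; x(4) = 16; x(5) = 32; x(6) = 24.
Since x(6) = x(2) = 24, the sequence is eventually periodic: after a pre-period of length 1 it cycles with period 4.
The value 24 first appears (with n ≥ 2) at x(2).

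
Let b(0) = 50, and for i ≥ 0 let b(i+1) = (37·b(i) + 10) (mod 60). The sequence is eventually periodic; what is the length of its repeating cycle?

6

Computing terms: b(0) = 50, b(1) = 0, b(2) = 10, b(3) = 20, b(4) = 30, b(5) = 40, b(6) = 50.
Since b(6) = b(0) = 50, the sequence is periodic with period 6.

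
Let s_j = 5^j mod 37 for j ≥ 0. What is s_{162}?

36

Computing terms: s_0 = 1, s_1 = 5, s_2 = 25, s_3 = 14, s_4 = 33, s_5 = 17, s_6 = 11, s_7 = 18, s_8 = 16, s_9 = 6, s_{10} = 30, s_{11} = 2, s_{12} = 10, s_{13} = 13, s_{14} = 28, s_{15} = 29, s_{16} = 34, s_{17} = 22, s_{18} = 36, s_{19} = 32, s_{20} = 12, s_{21} = 23, s_{22} = 4, s_{23} = 20, s_{24} = 26, s_{25} = 19, s_{26} = 21, s_{27} = 31, s_{28} = 7, s_{29} = 35, s_{30} = 27, s_{31} = 24, s_{32} = 9, s_{33} = 8, s_{34} = 3, s_{35} = 15, s_{36} = 1.
Since s_{36} = s_0 = 1, the sequence is periodic with period 36.
(162 - 0) mod 36 = 18, so s_{162} = s_{18} = 36.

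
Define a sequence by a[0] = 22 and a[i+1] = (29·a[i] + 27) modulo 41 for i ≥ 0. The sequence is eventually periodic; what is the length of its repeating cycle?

40

a[0] = 22, a[1] = 9, a[2] = 1, a[3] = 15, a[4] = 11, a[5] = 18, a[6] = 16, a[7] = 40, a[8] = 39, a[9] = 10, a[10] = 30, a[11] = 36, a[12] = 5, a[13] = 8, a[14] = 13, a[15] = 35, a[16] = 17, a[17] = 28, a[18] = 19, a[19] = 4, a[20] = 20, a[21] = 33, a[22] = 0, a[23] = 27, a[24] = 31, a[25] = 24, a[26] = 26, a[27] = 2, a[28] = 3, a[29] = 32, a[30] = 12, a[31] = 6, a[32] = 37, a[33] = 34, a[34] = 29, a[35] = 7, a[36] = 25, a[37] = 14, a[38] = 23, a[39] = 38, a[40] = 22.
The sequence repeats with period 40.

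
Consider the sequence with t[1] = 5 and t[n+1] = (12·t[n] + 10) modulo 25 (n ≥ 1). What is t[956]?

Listing terms: t[1] = 5; t[2] = 20; t[3] = 0; t[4] = 10; t[5] = 5.
Since t[5] = t[1] = 5, the sequence is periodic with period 4.
So t[956] = t[1 + ((956-1) mod 4)] = t[4] = 10.

10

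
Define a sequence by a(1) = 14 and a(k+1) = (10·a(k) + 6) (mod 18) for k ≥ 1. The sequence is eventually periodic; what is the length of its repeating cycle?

a(1) = 14,  a(2) = 2,  a(3) = 8,  a(4) = 14.
The sequence repeats with period 3.

3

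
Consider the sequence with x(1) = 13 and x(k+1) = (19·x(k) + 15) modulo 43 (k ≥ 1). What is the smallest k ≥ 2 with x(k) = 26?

18

x(1) = 13, x(2) = 4, x(3) = 5, x(4) = 24, x(5) = 41, x(6) = 20, x(7) = 8, x(8) = 38, x(9) = 6, x(10) = 0, x(11) = 15, x(12) = 42, x(13) = 39, x(14) = 25, x(15) = 17, x(16) = 37, x(17) = 30, x(18) = 26, x(19) = 36, x(20) = 11, x(21) = 9, x(22) = 14, x(23) = 23, x(24) = 22, x(25) = 3, x(26) = 29, x(27) = 7, x(28) = 19, x(29) = 32, x(30) = 21, x(31) = 27, x(32) = 12, x(33) = 28, x(34) = 31, x(35) = 2, x(36) = 10, x(37) = 33, x(38) = 40, x(39) = 1, x(40) = 34, x(41) = 16, x(42) = 18, x(43) = 13.
Since x(43) = x(1) = 13, the sequence is periodic with period 42.
The value 26 first appears (with k ≥ 2) at x(18).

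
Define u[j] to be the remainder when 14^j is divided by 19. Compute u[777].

8

Listing terms: u[0] = 1, u[1] = 14, u[2] = 6, u[3] = 8, u[4] = 17, u[5] = 10, u[6] = 7, u[7] = 3, u[8] = 4, u[9] = 18, u[10] = 5, u[11] = 13, u[12] = 11, u[13] = 2, u[14] = 9, u[15] = 12, u[16] = 16, u[17] = 15, u[18] = 1.
Since u[18] = u[0] = 1, the sequence is periodic with period 18.
(777 - 0) mod 18 = 3, so u[777] = u[3] = 8.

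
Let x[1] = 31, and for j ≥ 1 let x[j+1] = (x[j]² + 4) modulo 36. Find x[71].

29

We have x[1] = 31, x[2] = 29, x[3] = 17, x[4] = 5, x[5] = 29.
Since x[5] = x[2] = 29, the sequence is eventually periodic: after a pre-period of length 1 it cycles with period 3.
For j ≥ 2, x[j] depends only on (j - 2) mod 3. (71 - 2) mod 3 = 0, so x[71] = x[2] = 29.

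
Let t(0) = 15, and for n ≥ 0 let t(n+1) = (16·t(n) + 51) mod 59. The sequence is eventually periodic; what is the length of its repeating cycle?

Listing terms: t(0) = 15; t(1) = 55; t(2) = 46; t(3) = 20; t(4) = 17; t(5) = 28; t(6) = 27; t(7) = 11; t(8) = 50; t(9) = 25; t(10) = 38; t(11) = 10; t(12) = 34; t(13) = 5; t(14) = 13; t(15) = 23; t(16) = 6; t(17) = 29; t(18) = 43; t(19) = 31; t(20) = 16; t(21) = 12; t(22) = 7; t(23) = 45; t(24) = 4; t(25) = 56; t(26) = 3; t(27) = 40; t(28) = 42; t(29) = 15.
The sequence repeats with period 29.

29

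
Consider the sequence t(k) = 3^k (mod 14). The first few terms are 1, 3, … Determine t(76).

t(0) = 1,  t(1) = 3,  t(2) = 9,  t(3) = 13,  t(4) = 11,  t(5) = 5,  t(6) = 1.
The sequence repeats with period 6.
So t(76) = t(0 + ((76-0) mod 6)) = t(4) = 11.

11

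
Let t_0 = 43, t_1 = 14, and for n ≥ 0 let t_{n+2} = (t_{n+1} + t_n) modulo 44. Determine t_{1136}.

41

Computing terms: t_0 = 43, t_1 = 14, t_2 = 13, t_3 = 27, t_4 = 40, t_5 = 23, t_6 = 19, t_7 = 42, t_8 = 17, t_9 = 15, t_{10} = 32, t_{11} = 3, t_{12} = 35, t_{13} = 38, t_{14} = 29, t_{15} = 23, t_{16} = 8, t_{17} = 31, t_{18} = 39, t_{19} = 26, t_{20} = 21, t_{21} = 3, t_{22} = 24, t_{23} = 27, t_{24} = 7, t_{25} = 34, t_{26} = 41, t_{27} = 31, t_{28} = 28, t_{29} = 15, t_{30} = 43, t_{31} = 14.
The sequence repeats with period 30.
So t_{1136} = t_{0 + ((1136-0) mod 30)} = t_{26} = 41.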